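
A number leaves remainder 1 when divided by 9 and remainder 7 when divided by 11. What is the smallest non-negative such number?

73

Write x = 1 + 9·k. Then 9·k ≡ 7 − 1 ≡ 6 (mod 11).
Need 9⁻¹ mod 11. Extended Euclid on (11, 9):
11 = 1×9 + 2
9 = 4×2 + 1
2 = 2×1 + 0
Back-substitute:
1 = 9 − 4·2
1 = −4·11 + 5·9
9⁻¹ ≡ 5 (mod 11), so k ≡ 5·6 ≡ 8 (mod 11).
x = 1 + 9·8 = 73.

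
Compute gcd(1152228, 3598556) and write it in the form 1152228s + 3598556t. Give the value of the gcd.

Euclidean algorithm:
3598556 = 3·1152228 + 141872
1152228 = 8·141872 + 17252
141872 = 8·17252 + 3856
17252 = 4·3856 + 1828
3856 = 2·1828 + 200
1828 = 9·200 + 28
200 = 7·28 + 4
28 = 7·4 + 0
gcd(1152228, 3598556) = 4.
Express as a combination:
4 = 200 − 7·28
4 = −7·1828 + 64·200
4 = 64·3856 − 135·1828
4 = −135·17252 + 604·3856
4 = 604·141872 − 4967·17252
4 = −4967·1152228 + 40340·141872
4 = 40340·3598556 − 125987·1152228
So 4 = (40340)·3598556 + (-125987)·1152228.

4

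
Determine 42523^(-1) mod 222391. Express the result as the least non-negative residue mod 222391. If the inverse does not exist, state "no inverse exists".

Euclidean algorithm on 222391, 42523:
222391 = 5*42523 + 9776
42523 = 4*9776 + 3419
9776 = 2*3419 + 2938
3419 = 1*2938 + 481
2938 = 6*481 + 52
481 = 9*52 + 13
52 = 4*13 + 0
gcd(42523, 222391) = 13 ≠ 1, so 42523 has no multiplicative inverse modulo 222391.

no inverse exists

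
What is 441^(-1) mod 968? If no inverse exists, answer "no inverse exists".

529

Run Euclid on (968, 441):
968 = 2×441 + 86
441 = 5×86 + 11
86 = 7×11 + 9
11 = 1×9 + 2
9 = 4×2 + 1
2 = 2×1 + 0
Since gcd(441, 968) = 1, back-substitute to write 1 as a combination:
1 = 9 − 4·2
1 = −4·11 + 5·9
1 = 5·86 − 39·11
1 = −39·441 + 200·86
1 = 200·968 − 439·441
So 441·(-439) ≡ 1 (mod 968), and -439 ≡ 529 (mod 968).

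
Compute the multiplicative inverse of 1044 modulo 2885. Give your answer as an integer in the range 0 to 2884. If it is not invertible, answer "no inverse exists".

2009

Extended Euclidean algorithm:
2885 = 2·1044 + 797
1044 = 1·797 + 247
797 = 3·247 + 56
247 = 4·56 + 23
56 = 2·23 + 10
23 = 2·10 + 3
10 = 3·3 + 1
3 = 3·1 + 0
gcd = 1, so the inverse exists. Back-substitute:
1 = 10 − 3·3
1 = −3·23 + 7·10
1 = 7·56 − 17·23
1 = −17·247 + 75·56
1 = 75·797 − 242·247
1 = −242·1044 + 317·797
1 = 317·2885 − 876·1044
Thus 1044·(-876) ≡ 1 (mod 2885); reducing, -876 mod 2885 = 2009.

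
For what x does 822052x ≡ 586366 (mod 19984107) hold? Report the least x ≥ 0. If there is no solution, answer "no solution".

826882

First find gcd(822052, 19984107):
19984107 = 24*822052 + 254859
822052 = 3*254859 + 57475
254859 = 4*57475 + 24959
57475 = 2*24959 + 7557
24959 = 3*7557 + 2288
7557 = 3*2288 + 693
2288 = 3*693 + 209
693 = 3*209 + 66
209 = 3*66 + 11
66 = 6*11 + 0
gcd = 11 and 11 | 586366, so solutions exist. Divide through by 11: 74732x ≡ 53306 (mod 1816737).
Now find 74732⁻¹ mod 1816737:
1816737 = 24·74732 + 23169
74732 = 3·23169 + 5225
23169 = 4·5225 + 2269
5225 = 2·2269 + 687
2269 = 3·687 + 208
687 = 3·208 + 63
208 = 3·63 + 19
63 = 3·19 + 6
19 = 3·6 + 1
6 = 6·1 + 0
Back-substitute:
1 = 19 − 3·6
1 = −3·63 + 10·19
1 = 10·208 − 33·63
1 = −33·687 + 109·208
1 = 109·2269 − 360·687
1 = −360·5225 + 829·2269
1 = 829·23169 − 3676·5225
1 = −3676·74732 + 11857·23169
1 = 11857·1816737 − 288244·74732
So 74732·(-288244) ≡ 1 (mod 1816737), i.e. 74732⁻¹ ≡ 1528493.
Then x ≡ 1528493·53306 ≡ 826882 (mod 1816737); the smallest non-negative solution is x = 826882.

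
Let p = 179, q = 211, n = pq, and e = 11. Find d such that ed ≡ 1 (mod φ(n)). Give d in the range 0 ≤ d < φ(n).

16991

φ(n) = (p−1)(q−1) = 178·210 = 37380.
Need d with 11·d ≡ 1 (mod 37380). Apply the extended Euclidean algorithm:
37380 = 3398*11 + 2
11 = 5*2 + 1
2 = 2*1 + 0
Back-substitute:
1 = 11 − 5·2
1 = −5·37380 + 16991·11
So 11·16991 ≡ 1 (mod 37380), hence d = 16991.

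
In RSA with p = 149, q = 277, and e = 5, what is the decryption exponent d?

φ(n) = (p−1)(q−1) = 148·276 = 40848.
Need d with 5·d ≡ 1 (mod 40848). Apply the extended Euclidean algorithm:
40848 = 8169·5 + 3
5 = 1·3 + 2
3 = 1·2 + 1
2 = 2·1 + 0
Back-substitute:
1 = 3 − 2
1 = −5 + 2·3
1 = 2·40848 − 16339·5
So 5·(-16339) ≡ 1 (mod 40848), hence d ≡ -16339 ≡ 24509 (mod 40848).

24509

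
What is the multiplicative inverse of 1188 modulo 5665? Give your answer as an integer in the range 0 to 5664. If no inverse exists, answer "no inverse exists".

no inverse exists

Euclidean algorithm on 5665, 1188:
5665 = 4*1188 + 913
1188 = 1*913 + 275
913 = 3*275 + 88
275 = 3*88 + 11
88 = 8*11 + 0
Since gcd = 11 > 1, 1188 is not a unit mod 5665.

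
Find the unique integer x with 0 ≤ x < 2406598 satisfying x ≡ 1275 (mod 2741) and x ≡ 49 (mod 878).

1004481

Write x = 1275 + 2741·k. Then 2741·k ≡ 49 − 1275 ≡ 530 (mod 878).
Need 2741⁻¹ mod 878. Extended Euclid on (878, 107):
878 = 8·107 + 22
107 = 4·22 + 19
22 = 1·19 + 3
19 = 6·3 + 1
3 = 3·1 + 0
Back-substitute:
1 = 19 − 6·3
1 = −6·22 + 7·19
1 = 7·107 − 34·22
1 = −34·878 + 279·107
2741⁻¹ ≡ 279 (mod 878), so k ≡ 279·530 ≡ 366 (mod 878).
x = 1275 + 2741·366 = 1004481.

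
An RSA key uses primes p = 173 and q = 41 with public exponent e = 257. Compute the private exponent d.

φ(n) = (p−1)(q−1) = 172·40 = 6880.
Need d with 257·d ≡ 1 (mod 6880). Apply the extended Euclidean algorithm:
6880 = 26×257 + 198
257 = 1×198 + 59
198 = 3×59 + 21
59 = 2×21 + 17
21 = 1×17 + 4
17 = 4×4 + 1
4 = 4×1 + 0
Back-substitute:
1 = 17 − 4·4
1 = −4·21 + 5·17
1 = 5·59 − 14·21
1 = −14·198 + 47·59
1 = 47·257 − 61·198
1 = −61·6880 + 1633·257
So 257·1633 ≡ 1 (mod 6880), hence d = 1633.

1633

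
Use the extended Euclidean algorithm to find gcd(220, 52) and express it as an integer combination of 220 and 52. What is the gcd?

Apply Euclid's algorithm to 220 and 52:
220 = 4×52 + 12
52 = 4×12 + 4
12 = 3×4 + 0
gcd(220, 52) = 4.
Working backward:
4 = 52 − 4·12
4 = −4·220 + 17·52
So 4 = (-4)·220 + (17)·52.

4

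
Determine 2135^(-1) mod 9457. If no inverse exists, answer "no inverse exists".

Compute gcd(2135, 9457):
9457 = 4·2135 + 917
2135 = 2·917 + 301
917 = 3·301 + 14
301 = 21·14 + 7
14 = 2·7 + 0
gcd(2135, 9457) = 7 ≠ 1, so 2135 has no multiplicative inverse modulo 9457.

no inverse exists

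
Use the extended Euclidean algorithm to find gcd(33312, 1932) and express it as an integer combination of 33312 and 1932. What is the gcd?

12

Repeated division:
33312 = 17·1932 + 468
1932 = 4·468 + 60
468 = 7·60 + 48
60 = 1·48 + 12
48 = 4·12 + 0
gcd(33312, 1932) = 12.
Express as a combination:
12 = 60 − 48
12 = −468 + 8·60
12 = 8·1932 − 33·468
12 = −33·33312 + 569·1932
So 12 = (-33)·33312 + (569)·1932.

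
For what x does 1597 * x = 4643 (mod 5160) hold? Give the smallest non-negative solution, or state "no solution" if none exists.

First find gcd(1597, 5160):
5160 = 3×1597 + 369
1597 = 4×369 + 121
369 = 3×121 + 6
121 = 20×6 + 1
6 = 6×1 + 0
gcd = 1, so a unique solution mod 5160 exists.
Back-substitute for the Bézout coefficients:
1 = 121 − 20·6
1 = −20·369 + 61·121
1 = 61·1597 − 264·369
1 = −264·5160 + 853·1597
So 1597·(853) ≡ 1 (mod 5160), giving 1597⁻¹ ≡ 853.
x ≡ 1597⁻¹·4643 ≡ 853·4643 ≡ 2759 (mod 5160).

2759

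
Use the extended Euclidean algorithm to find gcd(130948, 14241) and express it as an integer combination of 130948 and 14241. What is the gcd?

1

Repeated division:
130948 = 9×14241 + 2779
14241 = 5×2779 + 346
2779 = 8×346 + 11
346 = 31×11 + 5
11 = 2×5 + 1
5 = 5×1 + 0
gcd(130948, 14241) = 1.
Back-substituting:
1 = 11 − 2·5
1 = −2·346 + 63·11
1 = 63·2779 − 506·346
1 = −506·14241 + 2593·2779
1 = 2593·130948 − 23843·14241
So 1 = (2593)·130948 + (-23843)·14241.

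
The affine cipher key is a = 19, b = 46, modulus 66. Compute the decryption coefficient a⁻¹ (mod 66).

7

gcd(66, 19) by repeated division:
66 = 3×19 + 9
19 = 2×9 + 1
9 = 9×1 + 0
gcd = 1, so the inverse exists. Back-substitute:
1 = 19 − 2·9
1 = −2·66 + 7·19
So 19·7 ≡ 1 (mod 66).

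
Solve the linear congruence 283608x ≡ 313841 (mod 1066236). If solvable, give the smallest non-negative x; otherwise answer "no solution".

no solution

gcd(283608, 1066236):
1066236 = 3×283608 + 215412
283608 = 1×215412 + 68196
215412 = 3×68196 + 10824
68196 = 6×10824 + 3252
10824 = 3×3252 + 1068
3252 = 3×1068 + 48
1068 = 22×48 + 12
48 = 4×12 + 0
gcd = 12, but 12 ∤ 313841, so the congruence has no solution.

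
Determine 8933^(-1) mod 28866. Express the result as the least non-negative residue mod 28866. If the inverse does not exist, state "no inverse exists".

6815

Apply the Euclidean algorithm to 28866 and 8933:
28866 = 3×8933 + 2067
8933 = 4×2067 + 665
2067 = 3×665 + 72
665 = 9×72 + 17
72 = 4×17 + 4
17 = 4×4 + 1
4 = 4×1 + 0
Since gcd(8933, 28866) = 1, back-substitute to write 1 as a combination:
1 = 17 − 4·4
1 = −4·72 + 17·17
1 = 17·665 − 157·72
1 = −157·2067 + 488·665
1 = 488·8933 − 2109·2067
1 = −2109·28866 + 6815·8933
So 8933·6815 ≡ 1 (mod 28866).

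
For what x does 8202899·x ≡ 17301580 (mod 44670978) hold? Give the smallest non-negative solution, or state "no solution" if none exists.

491732

First find gcd(8202899, 44670978):
44670978 = 5*8202899 + 3656483
8202899 = 2*3656483 + 889933
3656483 = 4*889933 + 96751
889933 = 9*96751 + 19174
96751 = 5*19174 + 881
19174 = 21*881 + 673
881 = 1*673 + 208
673 = 3*208 + 49
208 = 4*49 + 12
49 = 4*12 + 1
12 = 12*1 + 0
gcd = 1, so a unique solution mod 44670978 exists.
Back-substitute for the Bézout coefficients:
1 = 49 − 4·12
1 = −4·208 + 17·49
1 = 17·673 − 55·208
1 = −55·881 + 72·673
1 = 72·19174 − 1567·881
1 = −1567·96751 + 7907·19174
1 = 7907·889933 − 72730·96751
1 = −72730·3656483 + 298827·889933
1 = 298827·8202899 − 670384·3656483
1 = −670384·44670978 + 3650747·8202899
So 8202899·(3650747) ≡ 1 (mod 44670978), giving 8202899⁻¹ ≡ 3650747.
x ≡ 8202899⁻¹·17301580 ≡ 3650747·17301580 ≡ 491732 (mod 44670978).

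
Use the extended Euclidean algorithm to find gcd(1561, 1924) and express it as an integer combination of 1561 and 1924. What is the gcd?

Apply Euclid's algorithm to 1924 and 1561:
1924 = 1×1561 + 363
1561 = 4×363 + 109
363 = 3×109 + 36
109 = 3×36 + 1
36 = 36×1 + 0
gcd(1561, 1924) = 1.
Working backward:
1 = 109 − 3·36
1 = −3·363 + 10·109
1 = 10·1561 − 43·363
1 = −43·1924 + 53·1561
So 1 = (-43)·1924 + (53)·1561.

1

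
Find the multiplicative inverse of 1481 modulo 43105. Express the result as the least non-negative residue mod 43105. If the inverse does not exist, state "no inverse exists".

Apply the Euclidean algorithm to 43105 and 1481:
43105 = 29·1481 + 156
1481 = 9·156 + 77
156 = 2·77 + 2
77 = 38·2 + 1
2 = 2·1 + 0
Since gcd(1481, 43105) = 1, back-substitute to write 1 as a combination:
1 = 77 − 38·2
1 = −38·156 + 77·77
1 = 77·1481 − 731·156
1 = −731·43105 + 21276·1481
So 1481·21276 ≡ 1 (mod 43105).

21276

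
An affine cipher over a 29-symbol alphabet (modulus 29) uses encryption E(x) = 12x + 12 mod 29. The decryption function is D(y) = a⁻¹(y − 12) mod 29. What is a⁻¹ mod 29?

17

Apply the Euclidean algorithm to 29 and 12:
29 = 2·12 + 5
12 = 2·5 + 2
5 = 2·2 + 1
2 = 2·1 + 0
Since gcd(12, 29) = 1, back-substitute to write 1 as a combination:
1 = 5 − 2·2
1 = −2·12 + 5·5
1 = 5·29 − 12·12
Hence 12⁻¹ ≡ -12 ≡ 17 (mod 29).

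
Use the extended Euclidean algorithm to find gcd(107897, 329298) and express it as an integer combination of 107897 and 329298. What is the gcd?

Euclidean algorithm:
329298 = 3×107897 + 5607
107897 = 19×5607 + 1364
5607 = 4×1364 + 151
1364 = 9×151 + 5
151 = 30×5 + 1
5 = 5×1 + 0
gcd(107897, 329298) = 1.
Back-substituting:
1 = 151 − 30·5
1 = −30·1364 + 271·151
1 = 271·5607 − 1114·1364
1 = −1114·107897 + 21437·5607
1 = 21437·329298 − 65425·107897
So 1 = (21437)·329298 + (-65425)·107897.

1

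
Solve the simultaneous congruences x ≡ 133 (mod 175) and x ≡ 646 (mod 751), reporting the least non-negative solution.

Write x = 133 + 175·k. Then 175·k ≡ 646 − 133 ≡ 513 (mod 751).
Need 175⁻¹ mod 751. Extended Euclid on (751, 175):
751 = 4×175 + 51
175 = 3×51 + 22
51 = 2×22 + 7
22 = 3×7 + 1
7 = 7×1 + 0
Back-substitute:
1 = 22 − 3·7
1 = −3·51 + 7·22
1 = 7·175 − 24·51
1 = −24·751 + 103·175
175⁻¹ ≡ 103 (mod 751), so k ≡ 103·513 ≡ 269 (mod 751).
x = 133 + 175·269 = 47208.

47208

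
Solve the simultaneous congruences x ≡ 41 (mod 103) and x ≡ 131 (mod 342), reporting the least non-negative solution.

Write x = 41 + 103·k. Then 103·k ≡ 131 − 41 ≡ 90 (mod 342).
Need 103⁻¹ mod 342. Extended Euclid on (342, 103):
342 = 3·103 + 33
103 = 3·33 + 4
33 = 8·4 + 1
4 = 4·1 + 0
Back-substitute:
1 = 33 − 8·4
1 = −8·103 + 25·33
1 = 25·342 − 83·103
103⁻¹ ≡ 259 (mod 342), so k ≡ 259·90 ≡ 54 (mod 342).
x = 41 + 103·54 = 5603.

5603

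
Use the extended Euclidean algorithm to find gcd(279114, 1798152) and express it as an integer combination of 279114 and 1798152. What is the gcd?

6

Apply Euclid's algorithm to 1798152 and 279114:
1798152 = 6×279114 + 123468
279114 = 2×123468 + 32178
123468 = 3×32178 + 26934
32178 = 1×26934 + 5244
26934 = 5×5244 + 714
5244 = 7×714 + 246
714 = 2×246 + 222
246 = 1×222 + 24
222 = 9×24 + 6
24 = 4×6 + 0
gcd(279114, 1798152) = 6.
Back-substituting:
6 = 222 − 9·24
6 = −9·246 + 10·222
6 = 10·714 − 29·246
6 = −29·5244 + 213·714
6 = 213·26934 − 1094·5244
6 = −1094·32178 + 1307·26934
6 = 1307·123468 − 5015·32178
6 = −5015·279114 + 11337·123468
6 = 11337·1798152 − 73037·279114
So 6 = (11337)·1798152 + (-73037)·279114.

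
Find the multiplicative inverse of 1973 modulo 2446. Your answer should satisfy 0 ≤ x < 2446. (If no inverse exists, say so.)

gcd(2446, 1973) by repeated division:
2446 = 1*1973 + 473
1973 = 4*473 + 81
473 = 5*81 + 68
81 = 1*68 + 13
68 = 5*13 + 3
13 = 4*3 + 1
3 = 3*1 + 0
The gcd is 1. Working backward:
1 = 13 − 4·3
1 = −4·68 + 21·13
1 = 21·81 − 25·68
1 = −25·473 + 146·81
1 = 146·1973 − 609·473
1 = −609·2446 + 755·1973
So 1973·755 ≡ 1 (mod 2446).

755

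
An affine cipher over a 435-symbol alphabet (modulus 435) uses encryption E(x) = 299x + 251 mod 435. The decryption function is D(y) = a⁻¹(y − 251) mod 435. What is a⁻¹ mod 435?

419

Extended Euclidean algorithm:
435 = 1·299 + 136
299 = 2·136 + 27
136 = 5·27 + 1
27 = 27·1 + 0
Since gcd(299, 435) = 1, back-substitute to write 1 as a combination:
1 = 136 − 5·27
1 = −5·299 + 11·136
1 = 11·435 − 16·299
Hence 299⁻¹ ≡ -16 ≡ 419 (mod 435).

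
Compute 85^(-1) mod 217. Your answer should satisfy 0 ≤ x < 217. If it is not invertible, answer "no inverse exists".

120

Extended Euclidean algorithm:
217 = 2·85 + 47
85 = 1·47 + 38
47 = 1·38 + 9
38 = 4·9 + 2
9 = 4·2 + 1
2 = 2·1 + 0
Since gcd(85, 217) = 1, back-substitute to write 1 as a combination:
1 = 9 − 4·2
1 = −4·38 + 17·9
1 = 17·47 − 21·38
1 = −21·85 + 38·47
1 = 38·217 − 97·85
Thus 85·(-97) ≡ 1 (mod 217); reducing, -97 mod 217 = 120.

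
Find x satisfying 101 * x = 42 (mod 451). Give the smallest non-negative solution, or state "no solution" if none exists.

First find gcd(101, 451):
451 = 4*101 + 47
101 = 2*47 + 7
47 = 6*7 + 5
7 = 1*5 + 2
5 = 2*2 + 1
2 = 2*1 + 0
gcd = 1, so a unique solution mod 451 exists.
Back-substitute for the Bézout coefficients:
1 = 5 − 2·2
1 = −2·7 + 3·5
1 = 3·47 − 20·7
1 = −20·101 + 43·47
1 = 43·451 − 192·101
So 101·(-192) ≡ 1 (mod 451), giving 101⁻¹ ≡ 259.
x ≡ 101⁻¹·42 ≡ 259·42 ≡ 54 (mod 451).

54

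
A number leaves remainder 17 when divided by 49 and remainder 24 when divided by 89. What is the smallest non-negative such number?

2516

Write x = 17 + 49·k. Then 49·k ≡ 24 − 17 ≡ 7 (mod 89).
Need 49⁻¹ mod 89. Extended Euclid on (89, 49):
89 = 1*49 + 40
49 = 1*40 + 9
40 = 4*9 + 4
9 = 2*4 + 1
4 = 4*1 + 0
Back-substitute:
1 = 9 − 2·4
1 = −2·40 + 9·9
1 = 9·49 − 11·40
1 = −11·89 + 20·49
49⁻¹ ≡ 20 (mod 89), so k ≡ 20·7 ≡ 51 (mod 89).
x = 17 + 49·51 = 2516.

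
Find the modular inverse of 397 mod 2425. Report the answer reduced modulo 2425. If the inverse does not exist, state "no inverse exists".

Extended Euclidean algorithm:
2425 = 6*397 + 43
397 = 9*43 + 10
43 = 4*10 + 3
10 = 3*3 + 1
3 = 3*1 + 0
Since gcd(397, 2425) = 1, back-substitute to write 1 as a combination:
1 = 10 − 3·3
1 = −3·43 + 13·10
1 = 13·397 − 120·43
1 = −120·2425 + 733·397
So 397·733 ≡ 1 (mod 2425).

733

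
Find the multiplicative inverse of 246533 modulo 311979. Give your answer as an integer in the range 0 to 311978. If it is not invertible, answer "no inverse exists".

77468

Run Euclid on (311979, 246533):
311979 = 1·246533 + 65446
246533 = 3·65446 + 50195
65446 = 1·50195 + 15251
50195 = 3·15251 + 4442
15251 = 3·4442 + 1925
4442 = 2·1925 + 592
1925 = 3·592 + 149
592 = 3·149 + 145
149 = 1·145 + 4
145 = 36·4 + 1
4 = 4·1 + 0
The gcd is 1. Working backward:
1 = 145 − 36·4
1 = −36·149 + 37·145
1 = 37·592 − 147·149
1 = −147·1925 + 478·592
1 = 478·4442 − 1103·1925
1 = −1103·15251 + 3787·4442
1 = 3787·50195 − 12464·15251
1 = −12464·65446 + 16251·50195
1 = 16251·246533 − 61217·65446
1 = −61217·311979 + 77468·246533
So 246533·77468 ≡ 1 (mod 311979).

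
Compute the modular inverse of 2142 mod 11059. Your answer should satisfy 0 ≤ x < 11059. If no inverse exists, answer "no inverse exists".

Apply the Euclidean algorithm to 11059 and 2142:
11059 = 5*2142 + 349
2142 = 6*349 + 48
349 = 7*48 + 13
48 = 3*13 + 9
13 = 1*9 + 4
9 = 2*4 + 1
4 = 4*1 + 0
The gcd is 1. Working backward:
1 = 9 − 2·4
1 = −2·13 + 3·9
1 = 3·48 − 11·13
1 = −11·349 + 80·48
1 = 80·2142 − 491·349
1 = −491·11059 + 2535·2142
So 2142·2535 ≡ 1 (mod 11059).

2535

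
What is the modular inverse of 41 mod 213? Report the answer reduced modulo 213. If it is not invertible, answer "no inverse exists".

Apply the Euclidean algorithm to 213 and 41:
213 = 5·41 + 8
41 = 5·8 + 1
8 = 8·1 + 0
Since gcd(41, 213) = 1, back-substitute to write 1 as a combination:
1 = 41 − 5·8
1 = −5·213 + 26·41
So 41·26 ≡ 1 (mod 213).

26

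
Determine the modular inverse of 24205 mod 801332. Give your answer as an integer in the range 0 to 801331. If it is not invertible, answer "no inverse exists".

gcd(801332, 24205) by repeated division:
801332 = 33*24205 + 2567
24205 = 9*2567 + 1102
2567 = 2*1102 + 363
1102 = 3*363 + 13
363 = 27*13 + 12
13 = 1*12 + 1
12 = 12*1 + 0
The gcd is 1. Working backward:
1 = 13 − 12
1 = −363 + 28·13
1 = 28·1102 − 85·363
1 = −85·2567 + 198·1102
1 = 198·24205 − 1867·2567
1 = −1867·801332 + 61809·24205
So 24205·61809 ≡ 1 (mod 801332).

61809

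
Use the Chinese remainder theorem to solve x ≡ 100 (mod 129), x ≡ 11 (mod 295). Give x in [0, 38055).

31576

Write x = 100 + 129·k. Then 129·k ≡ 11 − 100 ≡ 206 (mod 295).
Need 129⁻¹ mod 295. Extended Euclid on (295, 129):
295 = 2·129 + 37
129 = 3·37 + 18
37 = 2·18 + 1
18 = 18·1 + 0
Back-substitute:
1 = 37 − 2·18
1 = −2·129 + 7·37
1 = 7·295 − 16·129
129⁻¹ ≡ 279 (mod 295), so k ≡ 279·206 ≡ 244 (mod 295).
x = 100 + 129·244 = 31576.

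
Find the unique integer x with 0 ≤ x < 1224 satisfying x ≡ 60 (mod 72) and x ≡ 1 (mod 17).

1140

Write x = 60 + 72·k. Then 72·k ≡ 1 − 60 ≡ 9 (mod 17).
Need 72⁻¹ mod 17. Extended Euclid on (17, 4):
17 = 4·4 + 1
4 = 4·1 + 0
Back-substitute:
1 = 17 − 4·4
72⁻¹ ≡ 13 (mod 17), so k ≡ 13·9 ≡ 15 (mod 17).
x = 60 + 72·15 = 1140.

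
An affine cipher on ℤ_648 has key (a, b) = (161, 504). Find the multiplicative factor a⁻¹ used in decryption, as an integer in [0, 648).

Extended Euclidean algorithm:
648 = 4·161 + 4
161 = 40·4 + 1
4 = 4·1 + 0
gcd = 1, so the inverse exists. Back-substitute:
1 = 161 − 40·4
1 = −40·648 + 161·161
So 161·161 ≡ 1 (mod 648).

161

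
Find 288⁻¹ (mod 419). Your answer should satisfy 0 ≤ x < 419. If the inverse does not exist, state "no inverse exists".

403

gcd(419, 288) by repeated division:
419 = 1·288 + 131
288 = 2·131 + 26
131 = 5·26 + 1
26 = 26·1 + 0
Since gcd(288, 419) = 1, back-substitute to write 1 as a combination:
1 = 131 − 5·26
1 = −5·288 + 11·131
1 = 11·419 − 16·288
Hence 288⁻¹ ≡ -16 ≡ 403 (mod 419).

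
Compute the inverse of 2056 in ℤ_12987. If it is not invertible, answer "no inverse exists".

Extended Euclidean algorithm:
12987 = 6·2056 + 651
2056 = 3·651 + 103
651 = 6·103 + 33
103 = 3·33 + 4
33 = 8·4 + 1
4 = 4·1 + 0
The gcd is 1. Working backward:
1 = 33 − 8·4
1 = −8·103 + 25·33
1 = 25·651 − 158·103
1 = −158·2056 + 499·651
1 = 499·12987 − 3152·2056
Thus 2056·(-3152) ≡ 1 (mod 12987); reducing, -3152 mod 12987 = 9835.

9835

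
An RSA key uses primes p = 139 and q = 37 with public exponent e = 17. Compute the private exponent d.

φ(n) = (p−1)(q−1) = 138·36 = 4968.
Need d with 17·d ≡ 1 (mod 4968). Apply the extended Euclidean algorithm:
4968 = 292×17 + 4
17 = 4×4 + 1
4 = 4×1 + 0
Back-substitute:
1 = 17 − 4·4
1 = −4·4968 + 1169·17
So 17·1169 ≡ 1 (mod 4968), hence d = 1169.

1169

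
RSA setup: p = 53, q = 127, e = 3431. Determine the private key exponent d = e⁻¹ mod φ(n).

φ(n) = (p−1)(q−1) = 52·126 = 6552.
Need d with 3431·d ≡ 1 (mod 6552). Apply the extended Euclidean algorithm:
6552 = 1×3431 + 3121
3431 = 1×3121 + 310
3121 = 10×310 + 21
310 = 14×21 + 16
21 = 1×16 + 5
16 = 3×5 + 1
5 = 5×1 + 0
Back-substitute:
1 = 16 − 3·5
1 = −3·21 + 4·16
1 = 4·310 − 59·21
1 = −59·3121 + 594·310
1 = 594·3431 − 653·3121
1 = −653·6552 + 1247·3431
So 3431·1247 ≡ 1 (mod 6552), hence d = 1247.

1247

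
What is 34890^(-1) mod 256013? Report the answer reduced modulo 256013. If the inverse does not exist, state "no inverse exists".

213623

Apply the Euclidean algorithm to 256013 and 34890:
256013 = 7·34890 + 11783
34890 = 2·11783 + 11324
11783 = 1·11324 + 459
11324 = 24·459 + 308
459 = 1·308 + 151
308 = 2·151 + 6
151 = 25·6 + 1
6 = 6·1 + 0
Since gcd(34890, 256013) = 1, back-substitute to write 1 as a combination:
1 = 151 − 25·6
1 = −25·308 + 51·151
1 = 51·459 − 76·308
1 = −76·11324 + 1875·459
1 = 1875·11783 − 1951·11324
1 = −1951·34890 + 5777·11783
1 = 5777·256013 − 42390·34890
Hence 34890⁻¹ ≡ -42390 ≡ 213623 (mod 256013).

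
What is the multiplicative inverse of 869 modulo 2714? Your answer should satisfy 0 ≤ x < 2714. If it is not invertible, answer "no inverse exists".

Apply the Euclidean algorithm to 2714 and 869:
2714 = 3*869 + 107
869 = 8*107 + 13
107 = 8*13 + 3
13 = 4*3 + 1
3 = 3*1 + 0
gcd = 1, so the inverse exists. Back-substitute:
1 = 13 − 4·3
1 = −4·107 + 33·13
1 = 33·869 − 268·107
1 = −268·2714 + 837·869
So 869·837 ≡ 1 (mod 2714).

837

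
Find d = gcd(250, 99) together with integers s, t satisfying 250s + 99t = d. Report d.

Euclidean algorithm:
250 = 2×99 + 52
99 = 1×52 + 47
52 = 1×47 + 5
47 = 9×5 + 2
5 = 2×2 + 1
2 = 2×1 + 0
gcd(250, 99) = 1.
Express as a combination:
1 = 5 − 2·2
1 = −2·47 + 19·5
1 = 19·52 − 21·47
1 = −21·99 + 40·52
1 = 40·250 − 101·99
So 1 = (40)·250 + (-101)·99.

1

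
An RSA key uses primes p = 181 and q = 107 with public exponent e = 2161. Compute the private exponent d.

9721

φ(n) = (p−1)(q−1) = 180·106 = 19080.
Need d with 2161·d ≡ 1 (mod 19080). Apply the extended Euclidean algorithm:
19080 = 8*2161 + 1792
2161 = 1*1792 + 369
1792 = 4*369 + 316
369 = 1*316 + 53
316 = 5*53 + 51
53 = 1*51 + 2
51 = 25*2 + 1
2 = 2*1 + 0
Back-substitute:
1 = 51 − 25·2
1 = −25·53 + 26·51
1 = 26·316 − 155·53
1 = −155·369 + 181·316
1 = 181·1792 − 879·369
1 = −879·2161 + 1060·1792
1 = 1060·19080 − 9359·2161
So 2161·(-9359) ≡ 1 (mod 19080), hence d ≡ -9359 ≡ 9721 (mod 19080).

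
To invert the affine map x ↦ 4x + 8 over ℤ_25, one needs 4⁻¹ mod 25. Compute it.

19

Run Euclid on (25, 4):
25 = 6×4 + 1
4 = 4×1 + 0
Since gcd(4, 25) = 1, back-substitute to write 1 as a combination:
1 = 25 − 6·4
Thus 4·(-6) ≡ 1 (mod 25); reducing, -6 mod 25 = 19.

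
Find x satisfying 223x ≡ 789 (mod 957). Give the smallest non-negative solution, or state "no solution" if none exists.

First find gcd(223, 957):
957 = 4*223 + 65
223 = 3*65 + 28
65 = 2*28 + 9
28 = 3*9 + 1
9 = 9*1 + 0
gcd = 1, so a unique solution mod 957 exists.
Back-substitute for the Bézout coefficients:
1 = 28 − 3·9
1 = −3·65 + 7·28
1 = 7·223 − 24·65
1 = −24·957 + 103·223
So 223·(103) ≡ 1 (mod 957), giving 223⁻¹ ≡ 103.
x ≡ 223⁻¹·789 ≡ 103·789 ≡ 879 (mod 957).

879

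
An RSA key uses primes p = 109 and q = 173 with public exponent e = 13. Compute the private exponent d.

φ(n) = (p−1)(q−1) = 108·172 = 18576.
Need d with 13·d ≡ 1 (mod 18576). Apply the extended Euclidean algorithm:
18576 = 1428*13 + 12
13 = 1*12 + 1
12 = 12*1 + 0
Back-substitute:
1 = 13 − 12
1 = −18576 + 1429·13
So 13·1429 ≡ 1 (mod 18576), hence d = 1429.

1429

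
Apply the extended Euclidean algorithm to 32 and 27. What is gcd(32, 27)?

1

Apply Euclid's algorithm to 32 and 27:
32 = 1×27 + 5
27 = 5×5 + 2
5 = 2×2 + 1
2 = 2×1 + 0
gcd(32, 27) = 1.
Back-substituting:
1 = 5 − 2·2
1 = −2·27 + 11·5
1 = 11·32 − 13·27
So 1 = (11)·32 + (-13)·27.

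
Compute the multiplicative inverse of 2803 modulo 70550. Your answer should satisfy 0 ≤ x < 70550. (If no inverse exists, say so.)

28517

gcd(70550, 2803) by repeated division:
70550 = 25·2803 + 475
2803 = 5·475 + 428
475 = 1·428 + 47
428 = 9·47 + 5
47 = 9·5 + 2
5 = 2·2 + 1
2 = 2·1 + 0
Since gcd(2803, 70550) = 1, back-substitute to write 1 as a combination:
1 = 5 − 2·2
1 = −2·47 + 19·5
1 = 19·428 − 173·47
1 = −173·475 + 192·428
1 = 192·2803 − 1133·475
1 = −1133·70550 + 28517·2803
So 2803·28517 ≡ 1 (mod 70550).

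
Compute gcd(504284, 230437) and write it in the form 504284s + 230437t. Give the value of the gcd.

Repeated division:
504284 = 2*230437 + 43410
230437 = 5*43410 + 13387
43410 = 3*13387 + 3249
13387 = 4*3249 + 391
3249 = 8*391 + 121
391 = 3*121 + 28
121 = 4*28 + 9
28 = 3*9 + 1
9 = 9*1 + 0
gcd(504284, 230437) = 1.
Working backward:
1 = 28 − 3·9
1 = −3·121 + 13·28
1 = 13·391 − 42·121
1 = −42·3249 + 349·391
1 = 349·13387 − 1438·3249
1 = −1438·43410 + 4663·13387
1 = 4663·230437 − 24753·43410
1 = −24753·504284 + 54169·230437
So 1 = (-24753)·504284 + (54169)·230437.

1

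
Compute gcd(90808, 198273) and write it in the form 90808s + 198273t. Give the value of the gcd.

Repeated division:
198273 = 2·90808 + 16657
90808 = 5·16657 + 7523
16657 = 2·7523 + 1611
7523 = 4·1611 + 1079
1611 = 1·1079 + 532
1079 = 2·532 + 15
532 = 35·15 + 7
15 = 2·7 + 1
7 = 7·1 + 0
gcd(90808, 198273) = 1.
Back-substituting:
1 = 15 − 2·7
1 = −2·532 + 71·15
1 = 71·1079 − 144·532
1 = −144·1611 + 215·1079
1 = 215·7523 − 1004·1611
1 = −1004·16657 + 2223·7523
1 = 2223·90808 − 12119·16657
1 = −12119·198273 + 26461·90808
So 1 = (-12119)·198273 + (26461)·90808.

1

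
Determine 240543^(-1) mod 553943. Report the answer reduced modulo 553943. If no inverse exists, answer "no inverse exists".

106064

Apply the Euclidean algorithm to 553943 and 240543:
553943 = 2*240543 + 72857
240543 = 3*72857 + 21972
72857 = 3*21972 + 6941
21972 = 3*6941 + 1149
6941 = 6*1149 + 47
1149 = 24*47 + 21
47 = 2*21 + 5
21 = 4*5 + 1
5 = 5*1 + 0
gcd = 1, so the inverse exists. Back-substitute:
1 = 21 − 4·5
1 = −4·47 + 9·21
1 = 9·1149 − 220·47
1 = −220·6941 + 1329·1149
1 = 1329·21972 − 4207·6941
1 = −4207·72857 + 13950·21972
1 = 13950·240543 − 46057·72857
1 = −46057·553943 + 106064·240543
So 240543·106064 ≡ 1 (mod 553943).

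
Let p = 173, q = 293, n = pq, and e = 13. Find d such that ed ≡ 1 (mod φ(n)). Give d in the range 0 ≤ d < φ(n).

19317

φ(n) = (p−1)(q−1) = 172·292 = 50224.
Need d with 13·d ≡ 1 (mod 50224). Apply the extended Euclidean algorithm:
50224 = 3863*13 + 5
13 = 2*5 + 3
5 = 1*3 + 2
3 = 1*2 + 1
2 = 2*1 + 0
Back-substitute:
1 = 3 − 2
1 = −5 + 2·3
1 = 2·13 − 5·5
1 = −5·50224 + 19317·13
So 13·19317 ≡ 1 (mod 50224), hence d = 19317.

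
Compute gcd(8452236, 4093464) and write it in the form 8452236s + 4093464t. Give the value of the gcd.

12

Repeated division:
8452236 = 2*4093464 + 265308
4093464 = 15*265308 + 113844
265308 = 2*113844 + 37620
113844 = 3*37620 + 984
37620 = 38*984 + 228
984 = 4*228 + 72
228 = 3*72 + 12
72 = 6*12 + 0
gcd(8452236, 4093464) = 12.
Back-substituting:
12 = 228 − 3·72
12 = −3·984 + 13·228
12 = 13·37620 − 497·984
12 = −497·113844 + 1504·37620
12 = 1504·265308 − 3505·113844
12 = −3505·4093464 + 54079·265308
12 = 54079·8452236 − 111663·4093464
So 12 = (54079)·8452236 + (-111663)·4093464.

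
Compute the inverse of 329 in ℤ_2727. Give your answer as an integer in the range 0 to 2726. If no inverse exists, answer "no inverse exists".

Apply the Euclidean algorithm to 2727 and 329:
2727 = 8*329 + 95
329 = 3*95 + 44
95 = 2*44 + 7
44 = 6*7 + 2
7 = 3*2 + 1
2 = 2*1 + 0
gcd = 1, so the inverse exists. Back-substitute:
1 = 7 − 3·2
1 = −3·44 + 19·7
1 = 19·95 − 41·44
1 = −41·329 + 142·95
1 = 142·2727 − 1177·329
So 329·(-1177) ≡ 1 (mod 2727), and -1177 ≡ 1550 (mod 2727).

1550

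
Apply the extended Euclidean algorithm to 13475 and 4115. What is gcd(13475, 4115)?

Apply Euclid's algorithm to 13475 and 4115:
13475 = 3·4115 + 1130
4115 = 3·1130 + 725
1130 = 1·725 + 405
725 = 1·405 + 320
405 = 1·320 + 85
320 = 3·85 + 65
85 = 1·65 + 20
65 = 3·20 + 5
20 = 4·5 + 0
gcd(13475, 4115) = 5.
Working backward:
5 = 65 − 3·20
5 = −3·85 + 4·65
5 = 4·320 − 15·85
5 = −15·405 + 19·320
5 = 19·725 − 34·405
5 = −34·1130 + 53·725
5 = 53·4115 − 193·1130
5 = −193·13475 + 632·4115
So 5 = (-193)·13475 + (632)·4115.

5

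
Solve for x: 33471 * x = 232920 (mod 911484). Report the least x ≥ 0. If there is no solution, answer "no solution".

First find gcd(33471, 911484):
911484 = 27·33471 + 7767
33471 = 4·7767 + 2403
7767 = 3·2403 + 558
2403 = 4·558 + 171
558 = 3·171 + 45
171 = 3·45 + 36
45 = 1·36 + 9
36 = 4·9 + 0
gcd = 9 and 9 | 232920, so solutions exist. Divide through by 9: 3719x ≡ 25880 (mod 101276).
Now find 3719⁻¹ mod 101276:
101276 = 27·3719 + 863
3719 = 4·863 + 267
863 = 3·267 + 62
267 = 4·62 + 19
62 = 3·19 + 5
19 = 3·5 + 4
5 = 1·4 + 1
4 = 4·1 + 0
Back-substitute:
1 = 5 − 4
1 = −19 + 4·5
1 = 4·62 − 13·19
1 = −13·267 + 56·62
1 = 56·863 − 181·267
1 = −181·3719 + 780·863
1 = 780·101276 − 21241·3719
So 3719·(-21241) ≡ 1 (mod 101276), i.e. 3719⁻¹ ≡ 80035.
Then x ≡ 80035·25880 ≡ 9048 (mod 101276); the smallest non-negative solution is x = 9048.

9048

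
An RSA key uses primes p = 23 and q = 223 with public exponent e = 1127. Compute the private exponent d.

φ(n) = (p−1)(q−1) = 22·222 = 4884.
Need d with 1127·d ≡ 1 (mod 4884). Apply the extended Euclidean algorithm:
4884 = 4·1127 + 376
1127 = 2·376 + 375
376 = 1·375 + 1
375 = 375·1 + 0
Back-substitute:
1 = 376 − 375
1 = −1127 + 3·376
1 = 3·4884 − 13·1127
So 1127·(-13) ≡ 1 (mod 4884), hence d ≡ -13 ≡ 4871 (mod 4884).

4871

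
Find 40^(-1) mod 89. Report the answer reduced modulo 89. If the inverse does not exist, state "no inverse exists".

Extended Euclidean algorithm:
89 = 2*40 + 9
40 = 4*9 + 4
9 = 2*4 + 1
4 = 4*1 + 0
Since gcd(40, 89) = 1, back-substitute to write 1 as a combination:
1 = 9 − 2·4
1 = −2·40 + 9·9
1 = 9·89 − 20·40
So 40·(-20) ≡ 1 (mod 89), and -20 ≡ 69 (mod 89).

69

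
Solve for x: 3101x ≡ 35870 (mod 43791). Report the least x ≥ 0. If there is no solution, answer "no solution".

3895

First find gcd(3101, 43791):
43791 = 14·3101 + 377
3101 = 8·377 + 85
377 = 4·85 + 37
85 = 2·37 + 11
37 = 3·11 + 4
11 = 2·4 + 3
4 = 1·3 + 1
3 = 3·1 + 0
gcd = 1, so a unique solution mod 43791 exists.
Back-substitute for the Bézout coefficients:
1 = 4 − 3
1 = −11 + 3·4
1 = 3·37 − 10·11
1 = −10·85 + 23·37
1 = 23·377 − 102·85
1 = −102·3101 + 839·377
1 = 839·43791 − 11848·3101
So 3101·(-11848) ≡ 1 (mod 43791), giving 3101⁻¹ ≡ 31943.
x ≡ 3101⁻¹·35870 ≡ 31943·35870 ≡ 3895 (mod 43791).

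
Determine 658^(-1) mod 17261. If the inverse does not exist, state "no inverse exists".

1128

Extended Euclidean algorithm:
17261 = 26×658 + 153
658 = 4×153 + 46
153 = 3×46 + 15
46 = 3×15 + 1
15 = 15×1 + 0
The gcd is 1. Working backward:
1 = 46 − 3·15
1 = −3·153 + 10·46
1 = 10·658 − 43·153
1 = −43·17261 + 1128·658
So 658·1128 ≡ 1 (mod 17261).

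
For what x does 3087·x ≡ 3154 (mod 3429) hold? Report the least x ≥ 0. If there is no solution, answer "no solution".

no solution

gcd(3087, 3429):
3429 = 1*3087 + 342
3087 = 9*342 + 9
342 = 38*9 + 0
gcd = 9, but 9 ∤ 3154, so the congruence has no solution.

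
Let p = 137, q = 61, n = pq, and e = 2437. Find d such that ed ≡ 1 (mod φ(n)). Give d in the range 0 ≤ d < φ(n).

φ(n) = (p−1)(q−1) = 136·60 = 8160.
Need d with 2437·d ≡ 1 (mod 8160). Apply the extended Euclidean algorithm:
8160 = 3·2437 + 849
2437 = 2·849 + 739
849 = 1·739 + 110
739 = 6·110 + 79
110 = 1·79 + 31
79 = 2·31 + 17
31 = 1·17 + 14
17 = 1·14 + 3
14 = 4·3 + 2
3 = 1·2 + 1
2 = 2·1 + 0
Back-substitute:
1 = 3 − 2
1 = −14 + 5·3
1 = 5·17 − 6·14
1 = −6·31 + 11·17
1 = 11·79 − 28·31
1 = −28·110 + 39·79
1 = 39·739 − 262·110
1 = −262·849 + 301·739
1 = 301·2437 − 864·849
1 = −864·8160 + 2893·2437
So 2437·2893 ≡ 1 (mod 8160), hence d = 2893.

2893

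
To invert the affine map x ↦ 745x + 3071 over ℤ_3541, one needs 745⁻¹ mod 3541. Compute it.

2752

Extended Euclidean algorithm:
3541 = 4*745 + 561
745 = 1*561 + 184
561 = 3*184 + 9
184 = 20*9 + 4
9 = 2*4 + 1
4 = 4*1 + 0
gcd = 1, so the inverse exists. Back-substitute:
1 = 9 − 2·4
1 = −2·184 + 41·9
1 = 41·561 − 125·184
1 = −125·745 + 166·561
1 = 166·3541 − 789·745
So 745·(-789) ≡ 1 (mod 3541), and -789 ≡ 2752 (mod 3541).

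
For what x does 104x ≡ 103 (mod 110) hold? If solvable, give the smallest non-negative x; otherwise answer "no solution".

gcd(104, 110):
110 = 1·104 + 6
104 = 17·6 + 2
6 = 3·2 + 0
gcd = 2, but 2 ∤ 103, so the congruence has no solution.

no solution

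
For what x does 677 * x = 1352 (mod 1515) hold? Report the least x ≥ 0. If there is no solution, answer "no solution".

First find gcd(677, 1515):
1515 = 2×677 + 161
677 = 4×161 + 33
161 = 4×33 + 29
33 = 1×29 + 4
29 = 7×4 + 1
4 = 4×1 + 0
gcd = 1, so a unique solution mod 1515 exists.
Back-substitute for the Bézout coefficients:
1 = 29 − 7·4
1 = −7·33 + 8·29
1 = 8·161 − 39·33
1 = −39·677 + 164·161
1 = 164·1515 − 367·677
So 677·(-367) ≡ 1 (mod 1515), giving 677⁻¹ ≡ 1148.
x ≡ 677⁻¹·1352 ≡ 1148·1352 ≡ 736 (mod 1515).

736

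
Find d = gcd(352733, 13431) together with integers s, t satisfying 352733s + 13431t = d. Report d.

1

Euclidean algorithm:
352733 = 26·13431 + 3527
13431 = 3·3527 + 2850
3527 = 1·2850 + 677
2850 = 4·677 + 142
677 = 4·142 + 109
142 = 1·109 + 33
109 = 3·33 + 10
33 = 3·10 + 3
10 = 3·3 + 1
3 = 3·1 + 0
gcd(352733, 13431) = 1.
Back-substituting:
1 = 10 − 3·3
1 = −3·33 + 10·10
1 = 10·109 − 33·33
1 = −33·142 + 43·109
1 = 43·677 − 205·142
1 = −205·2850 + 863·677
1 = 863·3527 − 1068·2850
1 = −1068·13431 + 4067·3527
1 = 4067·352733 − 106810·13431
So 1 = (4067)·352733 + (-106810)·13431.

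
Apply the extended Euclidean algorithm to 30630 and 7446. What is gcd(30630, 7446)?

Apply Euclid's algorithm to 30630 and 7446:
30630 = 4*7446 + 846
7446 = 8*846 + 678
846 = 1*678 + 168
678 = 4*168 + 6
168 = 28*6 + 0
gcd(30630, 7446) = 6.
Working backward:
6 = 678 − 4·168
6 = −4·846 + 5·678
6 = 5·7446 − 44·846
6 = −44·30630 + 181·7446
So 6 = (-44)·30630 + (181)·7446.

6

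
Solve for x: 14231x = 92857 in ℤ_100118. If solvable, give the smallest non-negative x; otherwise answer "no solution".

81235

First find gcd(14231, 100118):
100118 = 7×14231 + 501
14231 = 28×501 + 203
501 = 2×203 + 95
203 = 2×95 + 13
95 = 7×13 + 4
13 = 3×4 + 1
4 = 4×1 + 0
gcd = 1, so a unique solution mod 100118 exists.
Back-substitute for the Bézout coefficients:
1 = 13 − 3·4
1 = −3·95 + 22·13
1 = 22·203 − 47·95
1 = −47·501 + 116·203
1 = 116·14231 − 3295·501
1 = −3295·100118 + 23181·14231
So 14231·(23181) ≡ 1 (mod 100118), giving 14231⁻¹ ≡ 23181.
x ≡ 14231⁻¹·92857 ≡ 23181·92857 ≡ 81235 (mod 100118).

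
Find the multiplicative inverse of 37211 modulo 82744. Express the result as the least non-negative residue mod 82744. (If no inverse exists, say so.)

gcd(82744, 37211) by repeated division:
82744 = 2·37211 + 8322
37211 = 4·8322 + 3923
8322 = 2·3923 + 476
3923 = 8·476 + 115
476 = 4·115 + 16
115 = 7·16 + 3
16 = 5·3 + 1
3 = 3·1 + 0
Since gcd(37211, 82744) = 1, back-substitute to write 1 as a combination:
1 = 16 − 5·3
1 = −5·115 + 36·16
1 = 36·476 − 149·115
1 = −149·3923 + 1228·476
1 = 1228·8322 − 2605·3923
1 = −2605·37211 + 11648·8322
1 = 11648·82744 − 25901·37211
So 37211·(-25901) ≡ 1 (mod 82744), and -25901 ≡ 56843 (mod 82744).

56843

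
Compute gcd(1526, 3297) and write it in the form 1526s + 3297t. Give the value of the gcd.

7

Apply Euclid's algorithm to 3297 and 1526:
3297 = 2*1526 + 245
1526 = 6*245 + 56
245 = 4*56 + 21
56 = 2*21 + 14
21 = 1*14 + 7
14 = 2*7 + 0
gcd(1526, 3297) = 7.
Express as a combination:
7 = 21 − 14
7 = −56 + 3·21
7 = 3·245 − 13·56
7 = −13·1526 + 81·245
7 = 81·3297 − 175·1526
So 7 = (81)·3297 + (-175)·1526.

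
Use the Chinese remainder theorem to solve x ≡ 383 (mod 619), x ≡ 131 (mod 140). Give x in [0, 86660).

69711

Write x = 383 + 619·k. Then 619·k ≡ 131 − 383 ≡ 28 (mod 140).
Need 619⁻¹ mod 140. Extended Euclid on (140, 59):
140 = 2×59 + 22
59 = 2×22 + 15
22 = 1×15 + 7
15 = 2×7 + 1
7 = 7×1 + 0
Back-substitute:
1 = 15 − 2·7
1 = −2·22 + 3·15
1 = 3·59 − 8·22
1 = −8·140 + 19·59
619⁻¹ ≡ 19 (mod 140), so k ≡ 19·28 ≡ 112 (mod 140).
x = 383 + 619·112 = 69711.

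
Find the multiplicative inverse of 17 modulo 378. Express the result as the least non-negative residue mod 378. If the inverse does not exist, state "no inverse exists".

gcd(378, 17) by repeated division:
378 = 22·17 + 4
17 = 4·4 + 1
4 = 4·1 + 0
Since gcd(17, 378) = 1, back-substitute to write 1 as a combination:
1 = 17 − 4·4
1 = −4·378 + 89·17
So 17·89 ≡ 1 (mod 378).

89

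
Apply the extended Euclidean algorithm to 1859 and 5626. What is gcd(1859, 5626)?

1

Repeated division:
5626 = 3·1859 + 49
1859 = 37·49 + 46
49 = 1·46 + 3
46 = 15·3 + 1
3 = 3·1 + 0
gcd(1859, 5626) = 1.
Back-substituting:
1 = 46 − 15·3
1 = −15·49 + 16·46
1 = 16·1859 − 607·49
1 = −607·5626 + 1837·1859
So 1 = (-607)·5626 + (1837)·1859.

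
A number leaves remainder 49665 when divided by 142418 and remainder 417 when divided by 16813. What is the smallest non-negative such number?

Write x = 49665 + 142418·k. Then 142418·k ≡ 417 − 49665 ≡ 1191 (mod 16813).
Need 142418⁻¹ mod 16813. Extended Euclid on (16813, 7914):
16813 = 2·7914 + 985
7914 = 8·985 + 34
985 = 28·34 + 33
34 = 1·33 + 1
33 = 33·1 + 0
Back-substitute:
1 = 34 − 33
1 = −985 + 29·34
1 = 29·7914 − 233·985
1 = −233·16813 + 495·7914
142418⁻¹ ≡ 495 (mod 16813), so k ≡ 495·1191 ≡ 1090 (mod 16813).
x = 49665 + 142418·1090 = 155285285.

155285285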